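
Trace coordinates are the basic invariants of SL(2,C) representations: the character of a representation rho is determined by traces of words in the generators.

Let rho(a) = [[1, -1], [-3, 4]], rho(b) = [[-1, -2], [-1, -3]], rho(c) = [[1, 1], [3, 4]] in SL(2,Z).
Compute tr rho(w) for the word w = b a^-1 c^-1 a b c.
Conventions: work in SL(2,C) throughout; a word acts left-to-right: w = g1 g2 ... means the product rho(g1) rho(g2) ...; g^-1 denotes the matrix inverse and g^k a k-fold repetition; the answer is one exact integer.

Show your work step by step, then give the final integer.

-611

rho(b) = [[-1, -2], [-1, -3]]
... * rho(a^-1) = [[4, 1], [3, 1]]  ->  [[-10, -3], [-13, -4]]
... * rho(c^-1) = [[4, -1], [-3, 1]]  ->  [[-31, 7], [-40, 9]]
... * rho(a) = [[1, -1], [-3, 4]]  ->  [[-52, 59], [-67, 76]]
... * rho(b) = [[-1, -2], [-1, -3]]  ->  [[-7, -73], [-9, -94]]
... * rho(c) = [[1, 1], [3, 4]]  ->  [[-226, -299], [-291, -385]]
tr = -226 + -385 = -611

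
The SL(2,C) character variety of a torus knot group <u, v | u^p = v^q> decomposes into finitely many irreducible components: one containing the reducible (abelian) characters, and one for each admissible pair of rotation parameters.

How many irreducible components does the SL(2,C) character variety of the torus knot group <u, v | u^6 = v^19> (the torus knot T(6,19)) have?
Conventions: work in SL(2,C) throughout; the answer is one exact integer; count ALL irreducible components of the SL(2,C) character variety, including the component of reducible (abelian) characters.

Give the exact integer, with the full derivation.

In the torus knot group T(6,19), u^6 = v^19 is central, so an irreducible representation sends it to +I or -I (Schur).
So on each irreducible component the traces are pinned: tr(u) = 2*cos(pi*alpha/6) with 1 <= alpha <= 5, tr(v) = 2*cos(pi*beta/19) with 1 <= beta <= 18.
Consistency of u^6 = (-1)^alpha I with v^19 = (-1)^beta I forces alpha = beta (mod 2).
Counting: 3 odd alphas x 9 odd betas + 2 even alphas x 9 even betas = 27 + 18 = 45.
That is 45 components of irreducible characters, and with the reducible (abelian) component the total is 46.

46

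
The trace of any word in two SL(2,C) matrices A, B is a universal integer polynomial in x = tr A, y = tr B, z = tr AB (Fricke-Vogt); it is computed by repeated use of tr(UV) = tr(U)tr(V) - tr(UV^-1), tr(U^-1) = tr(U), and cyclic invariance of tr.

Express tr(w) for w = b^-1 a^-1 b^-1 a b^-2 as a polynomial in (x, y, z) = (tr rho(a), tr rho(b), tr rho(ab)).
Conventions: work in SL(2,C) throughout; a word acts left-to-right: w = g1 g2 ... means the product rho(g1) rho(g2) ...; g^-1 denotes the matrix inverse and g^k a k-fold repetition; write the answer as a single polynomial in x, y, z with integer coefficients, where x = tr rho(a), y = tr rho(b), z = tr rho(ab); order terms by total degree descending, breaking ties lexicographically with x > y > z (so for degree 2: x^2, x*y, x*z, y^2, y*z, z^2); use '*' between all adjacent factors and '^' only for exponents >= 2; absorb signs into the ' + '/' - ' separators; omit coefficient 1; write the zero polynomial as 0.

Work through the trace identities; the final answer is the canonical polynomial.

trace(b^-1) = trace(b) = y
trace(b^-2) = trace(b^-1)*trace(b) - trace(1) = y^2 - 2
trace(b^-3) = trace(b^-2)*trace(b) - trace(b^-1) = y^3 - 3*y
trace(a b a) = trace(a)*trace(b a) - trace(b) = x*z - y
trace(a b a b) = trace(b a)*trace(b a) - trace(1) = z^2 - 2
trace(b a b^-1 a) = trace(a b a)*trace(b) - trace(a b a b) = x*y*z - y^2 - z^2 + 2
trace(a^-1 b a b^-1) = trace(b a b^-1)*trace(a) - trace(b a b^-1 a) = -x*y*z + x^2 + y^2 + z^2 - 2
trace(a^-1 b a b^-2) = trace(a^-1 b a b^-1)*trace(b) - trace(a^-1 b a) = -x*y^2*z + x^2*y + y^3 + y*z^2 - 3*y
trace(a b^-3 a^-1 b) = trace(a^-1 b a b^-2)*trace(b) - trace(a^-1 b a b^-1) = -x*y^3*z + x^2*y^2 + y^4 + y^2*z^2 + x*y*z - x^2 - 4*y^2 - z^2 + 2
trace(b^-1 a^-1 b^-1 a b^-2) = trace(a b^-3 a^-1)*trace(b) - trace(a b^-3 a^-1 b) = x*y^3*z - x^2*y^2 - y^2*z^2 - x*y*z + x^2 + y^2 + z^2 - 2

x*y^3*z - x^2*y^2 - y^2*z^2 - x*y*z + x^2 + y^2 + z^2 - 2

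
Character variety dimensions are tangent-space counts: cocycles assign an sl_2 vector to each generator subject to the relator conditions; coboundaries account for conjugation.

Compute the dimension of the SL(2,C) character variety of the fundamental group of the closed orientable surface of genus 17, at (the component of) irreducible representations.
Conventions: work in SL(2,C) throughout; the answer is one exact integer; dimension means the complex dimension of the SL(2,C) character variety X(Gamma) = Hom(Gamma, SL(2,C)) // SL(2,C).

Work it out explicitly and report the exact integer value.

96

The genus-17 surface group: 2g = 34 generators, one relator prod [a_i, b_i].
Before the relator condition, cocycle space has dim 3*34 = 102.
H^2 = coker(d_2) is dual to H^0 = 0 at irreducible rho (Poincare duality), so d_2 is onto: dim Z^1 = 99.
As always at irreducible rho, dim B^1 = 3.
Hence dim X = 99 - 3 = 96.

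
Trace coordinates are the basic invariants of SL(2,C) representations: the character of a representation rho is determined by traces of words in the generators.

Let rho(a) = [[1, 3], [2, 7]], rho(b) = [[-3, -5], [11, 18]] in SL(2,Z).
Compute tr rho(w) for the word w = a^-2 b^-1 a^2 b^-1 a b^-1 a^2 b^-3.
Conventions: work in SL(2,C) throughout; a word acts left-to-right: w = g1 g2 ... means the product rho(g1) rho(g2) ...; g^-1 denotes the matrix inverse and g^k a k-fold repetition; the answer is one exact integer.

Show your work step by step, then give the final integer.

rho(a^-1) = [[7, -3], [-2, 1]]
... * rho(a^-1) = [[7, -3], [-2, 1]]  ->  [[55, -24], [-16, 7]]
... * rho(b^-1) = [[18, 5], [-11, -3]]  ->  [[1254, 347], [-365, -101]]
... * rho(a) = [[1, 3], [2, 7]]  ->  [[1948, 6191], [-567, -1802]]
... * rho(a) = [[1, 3], [2, 7]]  ->  [[14330, 49181], [-4171, -14315]]
... * rho(b^-1) = [[18, 5], [-11, -3]]  ->  [[-283051, -75893], [82387, 22090]]
... * rho(a) = [[1, 3], [2, 7]]  ->  [[-434837, -1380404], [126567, 401791]]
... * rho(b^-1) = [[18, 5], [-11, -3]]  ->  [[7357378, 1967027], [-2141495, -572538]]
... * rho(a) = [[1, 3], [2, 7]]  ->  [[11291432, 35841323], [-3286571, -10432251]]
... * rho(a) = [[1, 3], [2, 7]]  ->  [[82974078, 284763557], [-24151073, -82885470]]
... * rho(b^-1) = [[18, 5], [-11, -3]]  ->  [[-1638865723, -439420281], [477020856, 127901045]]
... * rho(b^-1) = [[18, 5], [-11, -3]]  ->  [[-24665959923, -6876067772], [7179463913, 2001401145]]
... * rho(b^-1) = [[18, 5], [-11, -3]]  ->  [[-368350533122, -102701596299], [107214937839, 29893116130]]
tr = -368350533122 + 29893116130 = -338457416992

-338457416992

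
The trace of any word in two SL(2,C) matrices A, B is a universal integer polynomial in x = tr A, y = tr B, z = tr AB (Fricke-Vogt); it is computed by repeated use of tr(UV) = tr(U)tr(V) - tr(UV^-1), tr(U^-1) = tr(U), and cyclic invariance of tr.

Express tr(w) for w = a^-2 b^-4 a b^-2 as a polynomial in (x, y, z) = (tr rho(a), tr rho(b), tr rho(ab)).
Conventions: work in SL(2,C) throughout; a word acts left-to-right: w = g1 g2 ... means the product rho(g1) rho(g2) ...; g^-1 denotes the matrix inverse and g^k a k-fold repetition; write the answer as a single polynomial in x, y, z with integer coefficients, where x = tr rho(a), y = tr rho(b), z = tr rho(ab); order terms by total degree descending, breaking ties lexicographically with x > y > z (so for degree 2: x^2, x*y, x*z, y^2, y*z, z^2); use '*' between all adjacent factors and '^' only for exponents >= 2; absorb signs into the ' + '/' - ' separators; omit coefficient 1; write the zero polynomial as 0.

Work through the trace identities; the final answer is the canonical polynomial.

x^2*y^5*z - x^3*y^4 - x*y^6 - x*y^4*z^2 - 2*x^2*y^3*z + y^5*z + 2*x^3*y^2 + 5*x*y^4 + 2*x*y^2*z^2 - 4*y^3*z - 5*x*y^2 + 3*y*z - x

tr(b^-1) = tr(b) = y
tr(b^-2) = tr(b^-1) * tr(b) - tr(1)   [inverse elimination on b] = y^2 - 2
tr(b^-1 a) = tr(a) * tr(b) - tr(a b)   [inverse elimination on b] = x*y - z
tr(a b a) = tr(a) * tr(b a) - tr(b)   [square of a] = x*z - y
tr(a b a b) = tr(a b) * tr(a b) - tr(1)   [split at a repeated a] = z^2 - 2
tr(a b a b^-1) = tr(a b a) * tr(b) - tr(a b a b)   [inverse elimination on b] = x*y*z - y^2 - z^2 + 2
tr(b^-2 a b a) = tr(a b a b^-1) * tr(b) - tr(a b a)   [inverse elimination on b] = x*y^2*z - y^3 - y*z^2 - x*z + 3*y
tr(a^-1 b^-2 a b) = tr(b^-2 a b) * tr(a) - tr(b^-2 a b a)   [inverse elimination on a] = -x*y^2*z + x^2*y + y^3 + y*z^2 - 3*y
tr(b^-1 a^-1 b^-2 a) = tr(a^-1 b^-2 a) * tr(b) - tr(a^-1 b^-2 a b)   [inverse elimination on b] = x*y^2*z - x^2*y - y*z^2 + y
tr(a^-1 b^-2 a b^-2) = tr(b^-1 a^-1 b^-2 a) * tr(b) - tr(b^-1 a^-1 b^-2 a b)   [inverse elimination on b] = x*y^3*z - x^2*y^2 - y^2*z^2 + 2
tr(b^-1 a b^-1) = tr(a b^-1) * tr(b) - tr(a)   [inverse elimination on b] = x*y^2 - y*z - x
tr(b^-1 a b^-2) = tr(b^-1 a b^-1) * tr(b) - tr(b^-1 a)   [inverse elimination on b] = x*y^3 - y^2*z - 2*x*y + z
tr(b^-2 a b^-2) = tr(b^-1 a b^-2) * tr(b) - tr(b^-1 a b^-1)   [inverse elimination on b] = x*y^4 - y^3*z - 3*x*y^2 + 2*y*z + x
tr(b^-1 a b^-2 a^-2 b^-1) = tr(a^-1 b^-2 a b^-2) * tr(a) - tr(a^-1 b^-2 a b^-2 a)   [inverse elimination on a] = x^2*y^3*z - x^3*y^2 - x*y^4 - x*y^2*z^2 + y^3*z + 3*x*y^2 - 2*y*z + x
tr(b a b) = tr(b) * tr(a b) - tr(a)   [square of b] = y*z - x
tr(b a b a^-1) = tr(b a b) * tr(a) - tr(b a b a)   [inverse elimination on a] = x*y*z - x^2 - z^2 + 2
tr(a^-2 b a b) = tr(b a b a^-1) * tr(a) - tr(b a b)   [inverse elimination on a] = x^2*y*z - x^3 - x*z^2 - y*z + 3*x
tr(a b^-1 a^-2 b) = tr(a^-2 b a) * tr(b) - tr(a^-2 b a b)   [inverse elimination on b] = -x^2*y*z + x^3 + x*y^2 + x*z^2 - 3*x
tr(b^-1 a^-2 b^-1 a) = tr(a b^-1 a^-2) * tr(b) - tr(a b^-1 a^-2 b)   [inverse elimination on b] = x^2*y*z - x^3 - x*y^2 - x*z^2 + y*z + 3*x
tr(b^-1 a b^-2 a^-2) = tr(b^-1 a^-2 b^-1 a) * tr(b) - tr(b^-1 a^-2 b^-1 a b)   [inverse elimination on b] = x^2*y^2*z - x^3*y - x*y^3 - x*y*z^2 + y^2*z + 3*x*y - z
tr(b^-1 a b^-2 a^-2 b^-2) = tr(b^-1 a b^-2 a^-2 b^-1) * tr(b) - tr(b^-1 a b^-2 a^-2)   [inverse elimination on b] = x^2*y^4*z - x^3*y^3 - x*y^5 - x*y^3*z^2 - x^2*y^2*z + y^4*z + x^3*y + 4*x*y^3 + x*y*z^2 - 3*y^2*z - 2*x*y + z
tr(a^-2 b^-4 a b^-2) = tr(b^-1 a b^-2 a^-2 b^-2) * tr(b) - tr(b^-1 a b^-2 a^-2 b^-1)   [inverse elimination on b] = x^2*y^5*z - x^3*y^4 - x*y^6 - x*y^4*z^2 - 2*x^2*y^3*z + y^5*z + 2*x^3*y^2 + 5*x*y^4 + 2*x*y^2*z^2 - 4*y^3*z - 5*x*y^2 + 3*y*z - x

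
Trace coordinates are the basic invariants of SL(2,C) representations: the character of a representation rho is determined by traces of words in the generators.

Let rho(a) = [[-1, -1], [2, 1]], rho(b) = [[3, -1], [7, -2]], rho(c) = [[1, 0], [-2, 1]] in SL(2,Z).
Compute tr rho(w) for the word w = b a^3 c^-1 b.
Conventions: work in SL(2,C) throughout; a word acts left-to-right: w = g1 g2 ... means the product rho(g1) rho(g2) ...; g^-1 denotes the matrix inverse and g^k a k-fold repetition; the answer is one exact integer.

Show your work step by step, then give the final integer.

rho(b) = [[3, -1], [7, -2]]
... * rho(a) = [[-1, -1], [2, 1]]  ->  [[-5, -4], [-11, -9]]
... * rho(a) = [[-1, -1], [2, 1]]  ->  [[-3, 1], [-7, 2]]
... * rho(a) = [[-1, -1], [2, 1]]  ->  [[5, 4], [11, 9]]
... * rho(c^-1) = [[1, 0], [2, 1]]  ->  [[13, 4], [29, 9]]
... * rho(b) = [[3, -1], [7, -2]]  ->  [[67, -21], [150, -47]]
tr = 67 + -47 = 20

20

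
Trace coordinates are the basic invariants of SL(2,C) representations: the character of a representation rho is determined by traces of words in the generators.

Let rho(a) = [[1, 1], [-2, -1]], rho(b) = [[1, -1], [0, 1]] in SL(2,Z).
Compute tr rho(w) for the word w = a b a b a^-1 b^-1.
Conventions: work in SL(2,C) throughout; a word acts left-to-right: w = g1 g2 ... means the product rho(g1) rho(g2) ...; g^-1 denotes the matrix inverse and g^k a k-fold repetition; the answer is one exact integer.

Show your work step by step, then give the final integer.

rho(a) = [[1, 1], [-2, -1]]
... * rho(b) = [[1, -1], [0, 1]]  ->  [[1, 0], [-2, 1]]
... * rho(a) = [[1, 1], [-2, -1]]  ->  [[1, 1], [-4, -3]]
... * rho(b) = [[1, -1], [0, 1]]  ->  [[1, 0], [-4, 1]]
... * rho(a^-1) = [[-1, -1], [2, 1]]  ->  [[-1, -1], [6, 5]]
... * rho(b^-1) = [[1, 1], [0, 1]]  ->  [[-1, -2], [6, 11]]
tr = -1 + 11 = 10

10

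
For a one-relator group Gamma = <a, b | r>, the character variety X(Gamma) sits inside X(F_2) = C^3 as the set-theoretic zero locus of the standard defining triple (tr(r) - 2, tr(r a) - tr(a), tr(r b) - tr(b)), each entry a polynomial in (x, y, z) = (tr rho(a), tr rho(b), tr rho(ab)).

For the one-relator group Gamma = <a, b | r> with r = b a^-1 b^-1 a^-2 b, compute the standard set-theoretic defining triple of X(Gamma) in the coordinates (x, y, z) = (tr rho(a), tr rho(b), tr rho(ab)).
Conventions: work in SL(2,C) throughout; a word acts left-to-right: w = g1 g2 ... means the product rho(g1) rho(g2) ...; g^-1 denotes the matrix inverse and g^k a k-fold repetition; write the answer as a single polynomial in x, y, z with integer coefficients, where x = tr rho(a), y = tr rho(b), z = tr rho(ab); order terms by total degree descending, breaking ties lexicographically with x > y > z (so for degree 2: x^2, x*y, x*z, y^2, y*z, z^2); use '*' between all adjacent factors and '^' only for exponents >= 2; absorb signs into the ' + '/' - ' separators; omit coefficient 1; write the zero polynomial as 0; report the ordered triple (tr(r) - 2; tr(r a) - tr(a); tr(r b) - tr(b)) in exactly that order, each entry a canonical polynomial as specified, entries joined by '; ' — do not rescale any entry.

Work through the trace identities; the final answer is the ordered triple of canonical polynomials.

reduce: tr(b^2) = tr(b) tr(b) - tr(1)  (reduce the b square) = y^2 - 2
tr(b^2 a) = tr(b) tr(a b) - tr(a)  (reduce the b square) = y*z - x
tr(a^-1 b^2) = tr(b^2) tr(a) - tr(b^2 a)  (eliminate a^-1) = x*y^2 - y*z - x
reduce: tr(a^-1 b^2 a^-1) = tr(a^-1 b^2) tr(a) - tr(a^-1 b^2 a)  (eliminate a^-1) = x^2*y^2 - x*y*z - x^2 - y^2 + 2
reduce: tr(b^3) = tr(b) tr(b^2) - tr(b)  (reduce the b square) = y^3 - 3*y
reduce: tr(b^3 a) = tr(b) tr(b a b) - tr(b a)  (reduce the b square) = y^2*z - x*y - z
tr(b a^-1 b^2) = tr(b^3) tr(a) - tr(b^3 a)  (eliminate a^-1) = x*y^3 - y^2*z - 2*x*y + z
so tr(a b a b) = tr(b a) tr(b a) - tr(1)  (split on b) = z^2 - 2
so tr(a b a) = tr(a) tr(b a) - tr(b)  (reduce the a square) = x*z - y
so tr(b^2 a b a) = tr(b) tr(a b a b) - tr(a b a)  (reduce the b square) = y*z^2 - x*z - y
reduce: tr(b a^-1 b^2 a) = tr(b^2 a b) tr(a) - tr(b^2 a b a)  (eliminate a^-1) = x*y^2*z - x^2*y - y*z^2 + y
tr(a^-1 b^2 a^-1 b) = tr(b a^-1 b^2) tr(a) - tr(b a^-1 b^2 a)  (eliminate a^-1) = x^2*y^3 - 2*x*y^2*z - x^2*y + y*z^2 + x*z - y
so tr(a^-1 b^2 a^-1 b^-1) = tr(a^-1 b^2 a^-1) tr(b) - tr(a^-1 b^2 a^-1 b)  (eliminate b^-1) = x*y^2*z - y^3 - y*z^2 - x*z + 3*y
so tr(b a^-1) = tr(b) tr(a) - tr(b a)  (eliminate a^-1) = x*y - z
tr(b a^-1 b^-1 a^-2 b) = tr(a^-1 b^2 a^-1 b^-1) tr(a) - tr(a^-1 b^2 a^-1 b^-1 a)  (eliminate a^-1) = x^2*y^2*z - x*y^3 - x*y*z^2 - x^2*z + 2*x*y + z
tr(b a b a b a) = tr(b a) tr(b a b a) - tr(b^-1 a^-1) = z^3 - 3*z
tr(a b a b a^-1 b) = tr(b a b a b) tr(a) - tr(b a b a b a) = x*y*z^2 - x^2*z - z^3 - x*y + 3*z
reduce: tr(b a b a^-1 b^-1 a) = tr(a b a b a^-1) tr(b) - tr(a b a b a^-1 b) = -x*y*z^2 + x^2*z + y^2*z + z^3 - 3*z
tr(b a b a^-1 b^-1 a^-1) = tr(b a b a^-1 b^-1) tr(a) - tr(b a b a^-1 b^-1 a) = x*y*z^2 - x^2*z - y^2*z - z^3 + x*y + 3*z
reduce: tr(b a^-1 b^-1 a^-2 b a) = tr(b a b a^-1 b^-1 a^-1) tr(a) - tr(b a b a^-1 b^-1) = x^2*y*z^2 - x^3*z - x*y^2*z - x*z^3 + x^2*y + 3*x*z - y
so tr(a^-1 b^3 a^-1) = tr(b^3 a^-1) tr(a) - tr(b^3) = x^2*y^3 - x*y^2*z - 2*x^2*y - y^3 + x*z + 3*y
reduce: tr(b^4) = tr(b) tr(b^3) - tr(b^2) = y^4 - 4*y^2 + 2
so tr(b^4 a) = tr(b) tr(b^2 a b) - tr(b^2 a) = y^3*z - x*y^2 - 2*y*z + x
so tr(b^3 a^-1 b) = tr(b^4) tr(a) - tr(b^4 a) = x*y^4 - y^3*z - 3*x*y^2 + 2*y*z + x
tr(b a b^3 a) = tr(b) tr(a b a b^2) - tr(a b a b) = y^2*z^2 - x*y*z - y^2 - z^2 + 2
so tr(b^3 a^-1 b a) = tr(b a b^3) tr(a) - tr(b a b^3 a) = x*y^3*z - x^2*y^2 - y^2*z^2 - x*y*z + x^2 + y^2 + z^2 - 2
so tr(a^-1 b^3 a^-1 b) = tr(b^3 a^-1 b) tr(a) - tr(b^3 a^-1 b a) = x^2*y^4 - 2*x*y^3*z - 2*x^2*y^2 + y^2*z^2 + 3*x*y*z - y^2 - z^2 + 2
tr(a^-1 b^3 a^-1 b^-1) = tr(a^-1 b^3 a^-1) tr(b) - tr(a^-1 b^3 a^-1 b) = x*y^3*z - y^4 - y^2*z^2 - 2*x*y*z + 4*y^2 + z^2 - 2
reduce: tr(b a^-1 b^-1 a^-2 b^2) = tr(a^-1 b^3 a^-1 b^-1) tr(a) - tr(a^-1 b^3 a^-1 b^-1 a) = x^2*y^3*z - x*y^4 - x*y^2*z^2 - 2*x^2*y*z + 3*x*y^2 + x*z^2 + y*z - x
assemble the triple (tr(r) - 2; tr(r a) - x; tr(r b) - y)

x^2*y^2*z - x*y^3 - x*y*z^2 - x^2*z + 2*x*y + z - 2; x^2*y*z^2 - x^3*z - x*y^2*z - x*z^3 + x^2*y + 3*x*z - x - y; x^2*y^3*z - x*y^4 - x*y^2*z^2 - 2*x^2*y*z + 3*x*y^2 + x*z^2 + y*z - x - y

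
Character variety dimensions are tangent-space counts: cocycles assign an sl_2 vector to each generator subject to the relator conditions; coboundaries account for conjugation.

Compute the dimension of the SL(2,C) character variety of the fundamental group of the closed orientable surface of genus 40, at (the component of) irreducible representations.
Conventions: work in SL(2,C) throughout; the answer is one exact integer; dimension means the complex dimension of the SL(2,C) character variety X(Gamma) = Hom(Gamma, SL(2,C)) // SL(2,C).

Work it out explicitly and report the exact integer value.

The genus-40 surface group: 2g = 80 generators, one relator prod [a_i, b_i].
A cocycle assigns one sl_2 vector per generator subject to the relator condition d_2(z) = 0: dim of the unconstrained space is 3*2g = 240.
At an irreducible rho, H^2 = coker(d_2) vanishes (Poincare duality: H^2 is dual to H^0 = invariants = 0), so d_2 is surjective onto sl_2 and dim Z^1 = 240 - 3 = 237.
Coboundaries contribute dim B^1 = 3 (injective at irreducible rho).
dim H^1 = 237 - 3 = 234 = dim X.

234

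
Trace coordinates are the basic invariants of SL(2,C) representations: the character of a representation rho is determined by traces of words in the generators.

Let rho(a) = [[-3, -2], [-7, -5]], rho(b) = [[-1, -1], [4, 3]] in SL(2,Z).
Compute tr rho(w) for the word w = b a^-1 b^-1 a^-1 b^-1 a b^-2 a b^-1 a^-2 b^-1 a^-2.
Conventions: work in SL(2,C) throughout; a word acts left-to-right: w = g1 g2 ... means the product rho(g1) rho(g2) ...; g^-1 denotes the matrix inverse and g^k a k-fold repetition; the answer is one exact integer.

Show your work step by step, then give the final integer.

rho(b) = [[-1, -1], [4, 3]]
... * rho(a^-1) = [[-5, 2], [7, -3]]  ->  [[-2, 1], [1, -1]]
... * rho(b^-1) = [[3, 1], [-4, -1]]  ->  [[-10, -3], [7, 2]]
... * rho(a^-1) = [[-5, 2], [7, -3]]  ->  [[29, -11], [-21, 8]]
... * rho(b^-1) = [[3, 1], [-4, -1]]  ->  [[131, 40], [-95, -29]]
... * rho(a) = [[-3, -2], [-7, -5]]  ->  [[-673, -462], [488, 335]]
... * rho(b^-1) = [[3, 1], [-4, -1]]  ->  [[-171, -211], [124, 153]]
... * rho(b^-1) = [[3, 1], [-4, -1]]  ->  [[331, 40], [-240, -29]]
... * rho(a) = [[-3, -2], [-7, -5]]  ->  [[-1273, -862], [923, 625]]
... * rho(b^-1) = [[3, 1], [-4, -1]]  ->  [[-371, -411], [269, 298]]
... * rho(a^-1) = [[-5, 2], [7, -3]]  ->  [[-1022, 491], [741, -356]]
... * rho(a^-1) = [[-5, 2], [7, -3]]  ->  [[8547, -3517], [-6197, 2550]]
... * rho(b^-1) = [[3, 1], [-4, -1]]  ->  [[39709, 12064], [-28791, -8747]]
... * rho(a^-1) = [[-5, 2], [7, -3]]  ->  [[-114097, 43226], [82726, -31341]]
... * rho(a^-1) = [[-5, 2], [7, -3]]  ->  [[873067, -357872], [-633017, 259475]]
tr = 873067 + 259475 = 1132542

1132542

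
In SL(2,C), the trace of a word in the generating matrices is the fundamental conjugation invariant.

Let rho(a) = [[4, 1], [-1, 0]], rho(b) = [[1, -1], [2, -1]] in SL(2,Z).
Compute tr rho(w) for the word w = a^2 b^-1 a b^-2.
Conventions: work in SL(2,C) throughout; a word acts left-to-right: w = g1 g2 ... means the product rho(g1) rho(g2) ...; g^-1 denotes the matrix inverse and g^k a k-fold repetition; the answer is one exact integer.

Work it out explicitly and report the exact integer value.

rho(a) = [[4, 1], [-1, 0]]
... * rho(a) = [[4, 1], [-1, 0]]  ->  [[15, 4], [-4, -1]]
... * rho(b^-1) = [[-1, 1], [-2, 1]]  ->  [[-23, 19], [6, -5]]
... * rho(a) = [[4, 1], [-1, 0]]  ->  [[-111, -23], [29, 6]]
... * rho(b^-1) = [[-1, 1], [-2, 1]]  ->  [[157, -134], [-41, 35]]
... * rho(b^-1) = [[-1, 1], [-2, 1]]  ->  [[111, 23], [-29, -6]]
tr = 111 + -6 = 105

105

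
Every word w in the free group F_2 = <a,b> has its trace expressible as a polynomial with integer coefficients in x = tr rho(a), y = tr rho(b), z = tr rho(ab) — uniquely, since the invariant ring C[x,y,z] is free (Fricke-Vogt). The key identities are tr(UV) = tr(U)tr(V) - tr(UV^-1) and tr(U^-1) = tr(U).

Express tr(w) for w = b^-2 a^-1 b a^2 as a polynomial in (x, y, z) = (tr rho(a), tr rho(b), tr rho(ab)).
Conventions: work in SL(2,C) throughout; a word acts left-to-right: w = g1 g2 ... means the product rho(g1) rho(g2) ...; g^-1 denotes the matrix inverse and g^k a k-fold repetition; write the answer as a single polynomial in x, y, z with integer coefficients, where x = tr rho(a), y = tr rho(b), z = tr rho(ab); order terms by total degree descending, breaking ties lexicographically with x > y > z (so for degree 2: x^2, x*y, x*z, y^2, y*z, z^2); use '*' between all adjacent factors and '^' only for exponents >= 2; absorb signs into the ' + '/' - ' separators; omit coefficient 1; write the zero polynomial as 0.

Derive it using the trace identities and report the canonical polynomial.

-x^2*y^2*z + x^3*y + x*y^3 + x*y*z^2 - 3*x*y - z

and trace(b^2 a) = trace(b) trace(a b) - trace(a) = y*z - x
trace(b^2) = trace(b) trace(b) - trace(1) = y^2 - 2
trace(b a^2 b) = trace(a) trace(b^2 a) - trace(b^2) = x*y*z - x^2 - y^2 + 2
trace(b a b a) = trace(a b) trace(a b) - trace(1)   [split at repeated a] = z^2 - 2
trace(b a^2 b a) = trace(a) trace(b a b a) - trace(b a b) = x*z^2 - y*z - x
trace(a^-1 b a^2 b) = trace(b a^2 b) trace(a) - trace(b a^2 b a) = x^2*y*z - x^3 - x*y^2 - x*z^2 + y*z + 3*x
and trace(b^-1 a^-1 b a^2) = trace(a^-1 b a^2) trace(b) - trace(a^-1 b a^2 b) = -x^2*y*z + x^3 + x*y^2 + x*z^2 - 3*x
next, trace(b^-2 a^-1 b a^2) = trace(b^-1 a^-1 b a^2) trace(b) - trace(b^-1 a^-1 b a^2 b) = -x^2*y^2*z + x^3*y + x*y^3 + x*y*z^2 - 3*x*y - z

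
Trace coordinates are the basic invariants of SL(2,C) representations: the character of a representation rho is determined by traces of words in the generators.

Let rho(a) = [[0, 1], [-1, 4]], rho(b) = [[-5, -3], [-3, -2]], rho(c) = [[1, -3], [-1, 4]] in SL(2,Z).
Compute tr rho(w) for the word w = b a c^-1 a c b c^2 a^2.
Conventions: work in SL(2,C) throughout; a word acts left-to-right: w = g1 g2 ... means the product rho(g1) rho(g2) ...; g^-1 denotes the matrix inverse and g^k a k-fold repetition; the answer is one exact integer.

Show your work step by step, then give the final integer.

-1922

rho(b) = [[-5, -3], [-3, -2]]
... * rho(a) = [[0, 1], [-1, 4]]  ->  [[3, -17], [2, -11]]
... * rho(c^-1) = [[4, 3], [1, 1]]  ->  [[-5, -8], [-3, -5]]
... * rho(a) = [[0, 1], [-1, 4]]  ->  [[8, -37], [5, -23]]
... * rho(c) = [[1, -3], [-1, 4]]  ->  [[45, -172], [28, -107]]
... * rho(b) = [[-5, -3], [-3, -2]]  ->  [[291, 209], [181, 130]]
... * rho(c) = [[1, -3], [-1, 4]]  ->  [[82, -37], [51, -23]]
... * rho(c) = [[1, -3], [-1, 4]]  ->  [[119, -394], [74, -245]]
... * rho(a) = [[0, 1], [-1, 4]]  ->  [[394, -1457], [245, -906]]
... * rho(a) = [[0, 1], [-1, 4]]  ->  [[1457, -5434], [906, -3379]]
tr = 1457 + -3379 = -1922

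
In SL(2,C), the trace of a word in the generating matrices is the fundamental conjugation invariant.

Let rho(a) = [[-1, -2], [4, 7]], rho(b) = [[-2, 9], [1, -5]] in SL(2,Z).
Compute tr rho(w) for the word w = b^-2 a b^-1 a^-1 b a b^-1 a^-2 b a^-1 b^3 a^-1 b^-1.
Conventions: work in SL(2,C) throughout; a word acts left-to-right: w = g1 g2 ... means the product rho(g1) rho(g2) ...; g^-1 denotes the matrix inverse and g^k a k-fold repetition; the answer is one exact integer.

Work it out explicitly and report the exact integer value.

rho(b^-1) = [[-5, -9], [-1, -2]]
... * rho(b^-1) = [[-5, -9], [-1, -2]]  ->  [[34, 63], [7, 13]]
... * rho(a) = [[-1, -2], [4, 7]]  ->  [[218, 373], [45, 77]]
... * rho(b^-1) = [[-5, -9], [-1, -2]]  ->  [[-1463, -2708], [-302, -559]]
... * rho(a^-1) = [[7, 2], [-4, -1]]  ->  [[591, -218], [122, -45]]
... * rho(b) = [[-2, 9], [1, -5]]  ->  [[-1400, 6409], [-289, 1323]]
... * rho(a) = [[-1, -2], [4, 7]]  ->  [[27036, 47663], [5581, 9839]]
... * rho(b^-1) = [[-5, -9], [-1, -2]]  ->  [[-182843, -338650], [-37744, -69907]]
... * rho(a^-1) = [[7, 2], [-4, -1]]  ->  [[74699, -27036], [15420, -5581]]
... * rho(a^-1) = [[7, 2], [-4, -1]]  ->  [[631037, 176434], [130264, 36421]]
... * rho(b) = [[-2, 9], [1, -5]]  ->  [[-1085640, 4797163], [-224107, 990271]]
... * rho(a^-1) = [[7, 2], [-4, -1]]  ->  [[-26788132, -6968443], [-5529833, -1438485]]
... * rho(b) = [[-2, 9], [1, -5]]  ->  [[46607821, -206250973], [9621181, -42576072]]
... * rho(b) = [[-2, 9], [1, -5]]  ->  [[-299466615, 1450725254], [-61818434, 299470989]]
... * rho(b) = [[-2, 9], [1, -5]]  ->  [[2049658484, -9948825805], [423107857, -2053720851]]
... * rho(a^-1) = [[7, 2], [-4, -1]]  ->  [[54142912608, 14048142773], [11176638403, 2899936565]]
... * rho(b^-1) = [[-5, -9], [-1, -2]]  ->  [[-284762705813, -515382499018], [-58783128580, -106389618757]]
tr = -284762705813 + -106389618757 = -391152324570

-391152324570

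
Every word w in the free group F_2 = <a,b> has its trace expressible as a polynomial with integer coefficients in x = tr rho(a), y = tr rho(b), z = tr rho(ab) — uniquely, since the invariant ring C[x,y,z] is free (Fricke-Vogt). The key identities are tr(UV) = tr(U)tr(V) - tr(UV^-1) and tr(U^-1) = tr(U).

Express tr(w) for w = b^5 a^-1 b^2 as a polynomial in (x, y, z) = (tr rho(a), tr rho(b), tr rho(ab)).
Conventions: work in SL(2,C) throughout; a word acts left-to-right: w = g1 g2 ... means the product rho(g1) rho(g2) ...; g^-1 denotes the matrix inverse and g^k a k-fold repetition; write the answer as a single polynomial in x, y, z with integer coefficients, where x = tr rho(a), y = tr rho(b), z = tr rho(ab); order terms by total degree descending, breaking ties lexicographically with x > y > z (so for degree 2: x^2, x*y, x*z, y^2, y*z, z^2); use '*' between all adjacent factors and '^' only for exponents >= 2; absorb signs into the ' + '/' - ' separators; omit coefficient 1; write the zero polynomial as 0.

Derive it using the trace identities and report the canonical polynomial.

tr(b^2) = tr(b) tr(b) - tr(1) = y^2 - 2
tr(b^3) = tr(b) tr(b^2) - tr(b) = y^3 - 3*y
tr(b^4) = tr(b) tr(b^3) - tr(b^2) = y^4 - 4*y^2 + 2
next, tr(b^5) = tr(b) tr(b^4) - tr(b^3) = y^5 - 5*y^3 + 5*y
and tr(b^6) = tr(b) tr(b^5) - tr(b^4) = y^6 - 6*y^4 + 9*y^2 - 2
next, tr(b^7) = tr(b) tr(b^6) - tr(b^5) = y^7 - 7*y^5 + 14*y^3 - 7*y
and tr(b a b) = tr(b) tr(a b) - tr(a) = y*z - x
tr(a b^3) = tr(b) tr(b a b) - tr(b a) = y^2*z - x*y - z
tr(a b^4) = tr(b) tr(a b^3) - tr(a b^2) = y^3*z - x*y^2 - 2*y*z + x
next, tr(a b^5) = tr(b) tr(a b^4) - tr(a b^3) = y^4*z - x*y^3 - 3*y^2*z + 2*x*y + z
tr(b a b^5) = tr(b) tr(a b^5) - tr(a b^4) = y^5*z - x*y^4 - 4*y^3*z + 3*x*y^2 + 3*y*z - x
tr(b^7 a) = tr(b) tr(b a b^5) - tr(b a b^4) = y^6*z - x*y^5 - 5*y^4*z + 4*x*y^3 + 6*y^2*z - 3*x*y - z
next, tr(b^5 a^-1 b^2) = tr(b^7) tr(a) - tr(b^7 a) = x*y^7 - y^6*z - 6*x*y^5 + 5*y^4*z + 10*x*y^3 - 6*y^2*z - 4*x*y + z

x*y^7 - y^6*z - 6*x*y^5 + 5*y^4*z + 10*x*y^3 - 6*y^2*z - 4*x*y + z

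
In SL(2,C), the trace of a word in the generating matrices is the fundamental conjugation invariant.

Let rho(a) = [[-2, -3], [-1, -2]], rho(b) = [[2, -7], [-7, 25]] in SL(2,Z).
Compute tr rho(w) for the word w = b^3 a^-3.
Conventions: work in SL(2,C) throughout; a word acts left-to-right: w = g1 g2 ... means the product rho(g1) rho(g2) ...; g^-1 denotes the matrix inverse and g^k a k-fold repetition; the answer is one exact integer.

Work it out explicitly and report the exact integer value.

rho(b) = [[2, -7], [-7, 25]]
... * rho(b) = [[2, -7], [-7, 25]]  ->  [[53, -189], [-189, 674]]
... * rho(b) = [[2, -7], [-7, 25]]  ->  [[1429, -5096], [-5096, 18173]]
... * rho(a^-1) = [[-2, 3], [1, -2]]  ->  [[-7954, 14479], [28365, -51634]]
... * rho(a^-1) = [[-2, 3], [1, -2]]  ->  [[30387, -52820], [-108364, 188363]]
... * rho(a^-1) = [[-2, 3], [1, -2]]  ->  [[-113594, 196801], [405091, -701818]]
tr = -113594 + -701818 = -815412

-815412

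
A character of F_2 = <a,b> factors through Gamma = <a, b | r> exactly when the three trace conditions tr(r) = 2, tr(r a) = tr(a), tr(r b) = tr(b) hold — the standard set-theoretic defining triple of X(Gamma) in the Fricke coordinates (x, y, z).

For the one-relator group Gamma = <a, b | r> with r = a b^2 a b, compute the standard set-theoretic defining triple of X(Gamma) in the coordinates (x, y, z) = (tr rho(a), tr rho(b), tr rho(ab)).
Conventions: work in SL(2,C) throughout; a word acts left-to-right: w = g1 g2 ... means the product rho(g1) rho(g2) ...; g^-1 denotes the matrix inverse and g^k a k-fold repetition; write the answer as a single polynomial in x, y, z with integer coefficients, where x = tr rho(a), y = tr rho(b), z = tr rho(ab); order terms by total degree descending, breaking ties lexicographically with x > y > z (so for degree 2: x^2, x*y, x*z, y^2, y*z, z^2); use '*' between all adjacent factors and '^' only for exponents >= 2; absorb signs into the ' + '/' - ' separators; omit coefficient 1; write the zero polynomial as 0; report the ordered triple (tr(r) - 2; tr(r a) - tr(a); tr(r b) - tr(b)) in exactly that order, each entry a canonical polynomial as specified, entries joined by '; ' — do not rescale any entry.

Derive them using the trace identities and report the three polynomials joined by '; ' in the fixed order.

y*z^2 - x*z - y - 2; x*y*z^2 - x^2*z - y^2*z - x + z; y^2*z^2 - 2*x*y*z + x^2 - y - 2

tr(a b a b) = tr(a b) * tr(a b) - tr(1)  (split on a) = z^2 - 2
tr(a b a) = tr(a) * tr(b a) - tr(b)  (reduce the a square) = x*z - y
tr(a b^2 a b) = tr(b) * tr(a b a b) - tr(a b a)  (reduce the b square) = y*z^2 - x*z - y
tr(b a b) = tr(b) * tr(a b) - tr(a)  (reduce the b square) = y*z - x
apply: tr(b^2 a b) = tr(b) * tr(b a b) - tr(b a)  (reduce the b square) = y^2*z - x*y - z
tr(a b^2 a b a) = tr(a) * tr(b^2 a b a) - tr(b^2 a b)  (reduce the a square) = x*y*z^2 - x^2*z - y^2*z + z
tr(b^2) = tr(b) * tr(b) - tr(1)   [square of b] = y^2 - 2
use: tr(a b^2 a) = tr(a) * tr(b^2 a) - tr(b^2)   [square of a] = x*y*z - x^2 - y^2 + 2
tr(a b^2 a b^2) = tr(b) * tr(a b^2 a b) - tr(a b^2 a)   [square of b] = y^2*z^2 - 2*x*y*z + x^2 - 2
assemble the triple (tr(r) - 2; tr(r a) - x; tr(r b) - y)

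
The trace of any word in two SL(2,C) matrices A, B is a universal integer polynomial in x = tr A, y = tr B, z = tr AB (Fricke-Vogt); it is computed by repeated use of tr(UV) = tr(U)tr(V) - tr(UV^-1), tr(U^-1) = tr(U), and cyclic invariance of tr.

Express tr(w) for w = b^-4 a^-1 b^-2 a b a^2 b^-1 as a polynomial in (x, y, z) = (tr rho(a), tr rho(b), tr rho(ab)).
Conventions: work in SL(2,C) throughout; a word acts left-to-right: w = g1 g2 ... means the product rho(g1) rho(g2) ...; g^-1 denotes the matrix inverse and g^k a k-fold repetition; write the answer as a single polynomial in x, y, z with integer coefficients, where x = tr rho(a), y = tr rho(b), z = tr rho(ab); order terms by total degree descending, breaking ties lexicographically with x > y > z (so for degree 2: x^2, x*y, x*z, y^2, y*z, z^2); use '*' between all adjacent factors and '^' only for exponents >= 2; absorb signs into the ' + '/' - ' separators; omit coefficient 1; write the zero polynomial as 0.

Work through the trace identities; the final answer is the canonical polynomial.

x^2*y^6*z^2 - x^3*y^5*z - x*y^7*z - x*y^5*z^3 + x^2*y^6 - 3*x^2*y^4*z^2 + 3*x^3*y^3*z + 5*x*y^5*z + 3*x*y^3*z^3 - 4*x^2*y^4 + x^2*y^2*z^2 + y^4*z^2 - x^3*y*z - 7*x*y^3*z - x*y*z^3 + 4*x^2*y^2 - 2*y^2*z^2 + x*y*z - x^2 - y^2 + 2

trace(b a^2) = trace(a) trace(b a) - trace(b)   [square of a] = x*z - y
trace(a b a^2) = trace(a) trace(b a^2) - trace(b a)   [square of a] = x^2*z - x*y - z
trace(b a b a) = trace(b a) trace(b a) - trace(1)   [split at a repeated b] = z^2 - 2
trace(b a b) = trace(b) trace(a b) - trace(a)   [square of b] = y*z - x
trace(a b a^2 b) = trace(a) trace(b a b a) - trace(b a b)   [square of a] = x*z^2 - y*z - x
trace(b^-1 a b a^2) = trace(a b a^2) trace(b) - trace(a b a^2 b)   [inverse elimination on b] = x^2*y*z - x*y^2 - x*z^2 + x
trace(b^-2 a b a^2) = trace(b^-1 a b a^2) trace(b) - trace(b^-1 a b a^2 b)   [inverse elimination on b] = x^2*y^2*z - x*y^3 - x*y*z^2 - x^2*z + 2*x*y + z
trace(b^-1 a b a^2 b^-2) = trace(b^-2 a b a^2) trace(b) - trace(b^-2 a b a^2 b)   [inverse elimination on b] = x^2*y^3*z - x*y^4 - x*y^2*z^2 - 2*x^2*y*z + 3*x*y^2 + x*z^2 + y*z - x
trace(a^2 b a^2) = trace(a) trace(a b a^2) - trace(a b a)   [square of a] = x^3*z - x^2*y - 2*x*z + y
trace(a^2) = trace(a) trace(a) - trace(1)   [square of a] = x^2 - 2
trace(b a^2 b) = trace(b) trace(a^2 b) - trace(a^2)   [square of b] = x*y*z - x^2 - y^2 + 2
trace(a^2 b a^2 b) = trace(a) trace(b a^2 b a) - trace(b a^2 b)   [square of a] = x^2*z^2 - 2*x*y*z + y^2 - 2
trace(a b a^2 b^-1 a) = trace(a^2 b a^2) trace(b) - trace(a^2 b a^2 b)   [inverse elimination on b] = x^3*y*z - x^2*y^2 - x^2*z^2 + 2
trace(a b a b a^2) = trace(a) trace(a b a b a) - trace(a b a b)   [square of a] = x^2*z^2 - x*y*z - x^2 - z^2 + 2
trace(b a b a b a) = trace(b a) trace(b a b a) - trace(b^-1 a^-1)   [split at a repeated b] = z^3 - 3*z
trace(b a b a b) = trace(b) trace(a b a b) - trace(a b a)   [square of b] = y*z^2 - x*z - y
trace(a b a b a^2 b) = trace(a) trace(b a b a b a) - trace(b a b a b)   [square of a] = x*z^3 - y*z^2 - 2*x*z + y
trace(a b a^2 b^-1 a b) = trace(a b a b a^2) trace(b) - trace(a b a b a^2 b)   [inverse elimination on b] = x^2*y*z^2 - x*y^2*z - x*z^3 - x^2*y + 2*x*z + y
trace(a b^-1 a b a^2 b^-1) = trace(a b a^2 b^-1 a) trace(b) - trace(a b a^2 b^-1 a b)   [inverse elimination on b] = x^3*y^2*z - x^2*y^3 - 2*x^2*y*z^2 + x*y^2*z + x*z^3 + x^2*y - 2*x*z + y
trace(a b^-1 a b a^2) = trace(a b a^3) trace(b) - trace(a b a^3 b)   [inverse elimination on b] = x^3*y*z - x^2*y^2 - x^2*z^2 - x*y*z + x^2 + y^2 + z^2 - 2
trace(b^-1 a b a^2 b^-2 a) = trace(a b^-1 a b a^2 b^-1) trace(b) - trace(a b^-1 a b a^2)   [inverse elimination on b] = x^3*y^3*z - x^2*y^4 - 2*x^2*y^2*z^2 - x^3*y*z + x*y^3*z + x*y*z^3 + 2*x^2*y^2 + x^2*z^2 - x*y*z - x^2 - z^2 + 2
trace(a b a^2 b^-2 a^-1 b^-1) = trace(b^-1 a b a^2 b^-2) trace(a) - trace(b^-1 a b a^2 b^-2 a)   [inverse elimination on a] = x^2*y^2*z^2 - x^3*y*z - x*y^3*z - x*y*z^3 + x^2*y^2 + 2*x*y*z + z^2 - 2
trace(a^2 b^-1) = trace(a^2) trace(b) - trace(a^2 b)   [inverse elimination on b] = x^2*y - x*z - y
trace(b^-2 a^-1 b^-2 a b a^2) = trace(a b a^2 b^-2 a^-1 b^-1) trace(b) - trace(a b a^2 b^-2 a^-1)   [inverse elimination on b] = x^2*y^3*z^2 - x^3*y^2*z - x*y^4*z - x*y^2*z^3 + x^2*y^3 + 2*x*y^2*z - x^2*y + y*z^2 + x*z - y
trace(b^-2 a b a^2 b^-1 a) = trace(b^-1 a b a^2 b^-1 a) trace(b) - trace(b^-1 a b a^2 b^-1 a b)   [inverse elimination on b] = x^3*y^3*z - x^2*y^4 - 2*x^2*y^2*z^2 - x^3*y*z + x*y^3*z + x*y*z^3 + 2*x^2*y^2 + x^2*z^2 - 2*x*y*z + y^2 - 2
trace(b^-1 a^-1 b^-2 a b a^2) = trace(b^-2 a b a^2 b^-1) trace(a) - trace(b^-2 a b a^2 b^-1 a)   [inverse elimination on a] = x^2*y^2*z^2 - x^3*y*z - x*y^3*z - x*y*z^3 + x^2*y^2 + 3*x*y*z - x^2 - y^2 + 2
trace(b^-3 a^-1 b^-2 a b a^2) = trace(b^-2 a^-1 b^-2 a b a^2) trace(b) - trace(b^-2 a^-1 b^-2 a b a^2 b)   [inverse elimination on b] = x^2*y^4*z^2 - x^3*y^3*z - x*y^5*z - x*y^3*z^3 + x^2*y^4 - x^2*y^2*z^2 + x^3*y*z + 3*x*y^3*z + x*y*z^3 - 2*x^2*y^2 + y^2*z^2 - 2*x*y*z + x^2 - 2
trace(b^-2 a^-1 b^-2 a b a^2 b^-2) = trace(b^-3 a^-1 b^-2 a b a^2) trace(b) - trace(b^-3 a^-1 b^-2 a b a^2 b)   [inverse elimination on b] = x^2*y^5*z^2 - x^3*y^4*z - x*y^6*z - x*y^4*z^3 + x^2*y^5 - 2*x^2*y^3*z^2 + 2*x^3*y^2*z + 4*x*y^4*z + 2*x*y^2*z^3 - 3*x^2*y^3 + y^3*z^2 - 4*x*y^2*z + 2*x^2*y - y*z^2 - x*z - y
trace(b^-4 a^-1 b^-2 a b a^2 b^-1) = trace(b^-2 a^-1 b^-2 a b a^2 b^-2) trace(b) - trace(b^-2 a^-1 b^-2 a b a^2 b^-1)   [inverse elimination on b] = x^2*y^6*z^2 - x^3*y^5*z - x*y^7*z - x*y^5*z^3 + x^2*y^6 - 3*x^2*y^4*z^2 + 3*x^3*y^3*z + 5*x*y^5*z + 3*x*y^3*z^3 - 4*x^2*y^4 + x^2*y^2*z^2 + y^4*z^2 - x^3*y*z - 7*x*y^3*z - x*y*z^3 + 4*x^2*y^2 - 2*y^2*z^2 + x*y*z - x^2 - y^2 + 2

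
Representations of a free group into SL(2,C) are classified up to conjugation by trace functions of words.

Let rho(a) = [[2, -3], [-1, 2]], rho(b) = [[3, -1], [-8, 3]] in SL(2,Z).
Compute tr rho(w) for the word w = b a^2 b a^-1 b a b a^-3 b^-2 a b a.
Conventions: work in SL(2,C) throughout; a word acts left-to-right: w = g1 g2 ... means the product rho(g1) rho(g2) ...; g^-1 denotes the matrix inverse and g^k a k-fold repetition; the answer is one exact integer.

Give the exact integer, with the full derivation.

rho(b) = [[3, -1], [-8, 3]]
... * rho(a) = [[2, -3], [-1, 2]]  ->  [[7, -11], [-19, 30]]
... * rho(a) = [[2, -3], [-1, 2]]  ->  [[25, -43], [-68, 117]]
... * rho(b) = [[3, -1], [-8, 3]]  ->  [[419, -154], [-1140, 419]]
... * rho(a^-1) = [[2, 3], [1, 2]]  ->  [[684, 949], [-1861, -2582]]
... * rho(b) = [[3, -1], [-8, 3]]  ->  [[-5540, 2163], [15073, -5885]]
... * rho(a) = [[2, -3], [-1, 2]]  ->  [[-13243, 20946], [36031, -56989]]
... * rho(b) = [[3, -1], [-8, 3]]  ->  [[-207297, 76081], [564005, -206998]]
... * rho(a^-1) = [[2, 3], [1, 2]]  ->  [[-338513, -469729], [921012, 1278019]]
... * rho(a^-1) = [[2, 3], [1, 2]]  ->  [[-1146755, -1954997], [3120043, 5319074]]
... * rho(a^-1) = [[2, 3], [1, 2]]  ->  [[-4248507, -7350259], [11559160, 19998277]]
... * rho(b^-1) = [[3, 1], [8, 3]]  ->  [[-71547593, -26299284], [194663696, 71553991]]
... * rho(b^-1) = [[3, 1], [8, 3]]  ->  [[-425037051, -150445445], [1156423016, 409325669]]
... * rho(a) = [[2, -3], [-1, 2]]  ->  [[-699628657, 974220263], [1903520363, -2650617710]]
... * rho(b) = [[3, -1], [-8, 3]]  ->  [[-9892648075, 3622289446], [26915502769, -9855373493]]
... * rho(a) = [[2, -3], [-1, 2]]  ->  [[-23407585596, 36922523117], [63686379031, -100457255293]]
tr = -23407585596 + -100457255293 = -123864840889

-123864840889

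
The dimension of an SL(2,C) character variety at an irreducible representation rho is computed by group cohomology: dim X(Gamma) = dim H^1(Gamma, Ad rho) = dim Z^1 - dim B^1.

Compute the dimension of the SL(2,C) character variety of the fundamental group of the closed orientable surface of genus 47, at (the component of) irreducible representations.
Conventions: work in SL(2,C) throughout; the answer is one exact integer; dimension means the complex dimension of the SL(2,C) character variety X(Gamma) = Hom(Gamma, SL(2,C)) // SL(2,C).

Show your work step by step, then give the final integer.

276

Gamma = pi_1(Sigma_47) = < a_1, b_1, ..., a_47, b_47 | prod [a_i, b_i] > has 2g = 94 generators and 1 relator.
A cocycle assigns one sl_2 vector per generator subject to the relator condition d_2(z) = 0: dim of the unconstrained space is 3*2g = 282.
H^2 = coker(d_2) is dual to H^0 = 0 at irreducible rho (Poincare duality), so d_2 is onto: dim Z^1 = 279.
As always at irreducible rho, dim B^1 = 3.
dim H^1 = 279 - 3 = 276 = dim X.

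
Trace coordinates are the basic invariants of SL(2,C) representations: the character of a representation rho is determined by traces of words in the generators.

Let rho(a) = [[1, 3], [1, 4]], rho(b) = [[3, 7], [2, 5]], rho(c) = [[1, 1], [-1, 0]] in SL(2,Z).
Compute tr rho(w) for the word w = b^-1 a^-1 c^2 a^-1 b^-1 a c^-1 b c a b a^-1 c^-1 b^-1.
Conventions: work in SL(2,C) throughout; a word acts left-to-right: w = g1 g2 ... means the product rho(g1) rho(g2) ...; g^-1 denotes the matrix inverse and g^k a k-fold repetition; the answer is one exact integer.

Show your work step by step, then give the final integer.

10316

rho(b^-1) = [[5, -7], [-2, 3]]
... * rho(a^-1) = [[4, -3], [-1, 1]]  ->  [[27, -22], [-11, 9]]
... * rho(c) = [[1, 1], [-1, 0]]  ->  [[49, 27], [-20, -11]]
... * rho(c) = [[1, 1], [-1, 0]]  ->  [[22, 49], [-9, -20]]
... * rho(a^-1) = [[4, -3], [-1, 1]]  ->  [[39, -17], [-16, 7]]
... * rho(b^-1) = [[5, -7], [-2, 3]]  ->  [[229, -324], [-94, 133]]
... * rho(a) = [[1, 3], [1, 4]]  ->  [[-95, -609], [39, 250]]
... * rho(c^-1) = [[0, -1], [1, 1]]  ->  [[-609, -514], [250, 211]]
... * rho(b) = [[3, 7], [2, 5]]  ->  [[-2855, -6833], [1172, 2805]]
... * rho(c) = [[1, 1], [-1, 0]]  ->  [[3978, -2855], [-1633, 1172]]
... * rho(a) = [[1, 3], [1, 4]]  ->  [[1123, 514], [-461, -211]]
... * rho(b) = [[3, 7], [2, 5]]  ->  [[4397, 10431], [-1805, -4282]]
... * rho(a^-1) = [[4, -3], [-1, 1]]  ->  [[7157, -2760], [-2938, 1133]]
... * rho(c^-1) = [[0, -1], [1, 1]]  ->  [[-2760, -9917], [1133, 4071]]
... * rho(b^-1) = [[5, -7], [-2, 3]]  ->  [[6034, -10431], [-2477, 4282]]
tr = 6034 + 4282 = 10316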